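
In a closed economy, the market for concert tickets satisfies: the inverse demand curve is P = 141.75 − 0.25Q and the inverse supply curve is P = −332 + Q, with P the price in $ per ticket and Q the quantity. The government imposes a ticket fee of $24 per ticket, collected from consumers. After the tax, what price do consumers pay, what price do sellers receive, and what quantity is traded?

Inverting to Q(P) form: Qd = 567 − 4P; Qs = P + 332.
Before the tax: set 567 − 4P = P + 332 → P* = $47, Q* = 379.
With the tax collected from consumers, demand (in seller-price terms) shifts: Qd = 567 − 4(P + 24).
Solving gives Q = 359.8 with consumers paying $51.8 and sellers receiving $27.8 (the $24 wedge).

Consumers pay $51.8; sellers receive $27.8; quantity = 359.8.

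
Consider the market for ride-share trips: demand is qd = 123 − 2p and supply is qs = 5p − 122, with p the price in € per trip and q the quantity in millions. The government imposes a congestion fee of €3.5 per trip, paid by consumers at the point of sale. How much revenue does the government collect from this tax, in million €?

Before the tax: set 123 − 2p = 5p − 122 → p* = €35, q* = 53.
With the tax collected from consumers, demand (in seller-price terms) shifts: qd = 123 − 2(p + 3.5).
New equilibrium: consumers pay €37.5, suppliers receive €34, q = 48. (Wedge: pb − ps = 3.5.)
Revenue = t · Q = 3.5 · 48 = €168.

Tax revenue = €168 million.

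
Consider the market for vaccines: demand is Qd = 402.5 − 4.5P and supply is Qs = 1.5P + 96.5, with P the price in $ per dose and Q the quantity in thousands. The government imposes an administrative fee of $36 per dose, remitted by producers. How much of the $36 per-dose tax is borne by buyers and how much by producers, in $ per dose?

Buyers bear $9 per dose; producers bear $27 per dose.

Before the tax: set 402.5 − 4.5P = 1.5P + 96.5 → P* = $51, Q* = 173.
With the tax collected from producers, supply shifts: Qs = 1.5(P − 36) + 96.5.
Solving gives Q = 132.5 with buyers paying $60 and producers receiving $24 (the $36 wedge).
Burden on buyers: $9; on producers: $27. (They sum to $36.)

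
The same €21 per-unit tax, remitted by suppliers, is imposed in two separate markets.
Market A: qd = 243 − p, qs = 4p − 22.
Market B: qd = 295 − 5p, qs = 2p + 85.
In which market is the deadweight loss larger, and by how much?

Market B, by €138.6.

Market A: pre-tax p* = €53, q* = 190; post-tax q = 173.2; deadweight loss = €176.4.
Market B: pre-tax p* = €30, q* = 145; post-tax q = 115; deadweight loss = €315.
Difference: €176.4 vs €315 → market B is larger by €138.6.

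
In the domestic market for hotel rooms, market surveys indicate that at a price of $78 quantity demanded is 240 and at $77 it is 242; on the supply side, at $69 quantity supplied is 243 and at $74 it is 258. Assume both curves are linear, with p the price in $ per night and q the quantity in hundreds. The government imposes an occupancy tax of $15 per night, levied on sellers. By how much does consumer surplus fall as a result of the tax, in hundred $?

Demand slope: (242 − 240)/(77 − 78) = -2, so qd = 396 − 2p.
Supply slope: (258 − 243)/(74 − 69) = 3, so qs = 3p + 36.
Before the tax: set 396 − 2p = 3p + 36 → p* = $72, q* = 252.
With the tax collected from sellers, supply shifts: qs = 3(p − 15) + 36.
New equilibrium: buyers pay $81, sellers receive $66, q = 234. (Wedge: pb − ps = 15.)
ΔCS is the trapezoid between Q = 234 and Q = 252 of height $9: ½ · (252 + 234) · 9 = $2187.

Consumer surplus falls by $2187 hundred.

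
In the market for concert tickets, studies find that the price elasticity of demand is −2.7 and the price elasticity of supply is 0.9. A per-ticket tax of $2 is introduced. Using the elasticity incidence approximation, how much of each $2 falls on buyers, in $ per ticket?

Buyers bear ≈ $0.5 per ticket.

Incidence ratio: buyers' share ≈ εs / (εs + |εd|) = 0.9 / (0.9 + 2.7) = 0.25.
So buyers bear ≈ 0.25 × $2 = $0.5; suppliers bear $1.5.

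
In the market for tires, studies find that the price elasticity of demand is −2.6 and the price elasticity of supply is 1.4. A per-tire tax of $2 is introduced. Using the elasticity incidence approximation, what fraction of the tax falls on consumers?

Incidence ratio: consumers' share ≈ εs / (εs + |εd|) = 1.4 / (1.4 + 2.6) = 0.35.
Supply is the less elastic side, so consumers bear the smaller share.

Consumers' share ≈ 0.35.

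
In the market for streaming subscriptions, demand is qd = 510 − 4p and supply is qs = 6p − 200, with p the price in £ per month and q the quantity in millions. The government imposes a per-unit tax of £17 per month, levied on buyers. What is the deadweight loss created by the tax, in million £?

Without the tax, 510 − 4p = 6p − 200 gives 10p = 710, so p* = £71 and q* = 226.
With the tax collected from buyers, demand (in seller-price terms) shifts: qd = 510 − 4(p + 17).
Solving gives q = 185.2 with buyers paying £81.2 and sellers receiving £64.2 (the £17 wedge).
Quantity falls by |ΔQ| = |226 − 185.2| = 40.8.
DWL = ½ · t · |ΔQ| = ½ · 17 · 40.8 = £346.8.

Deadweight loss = £346.8 million.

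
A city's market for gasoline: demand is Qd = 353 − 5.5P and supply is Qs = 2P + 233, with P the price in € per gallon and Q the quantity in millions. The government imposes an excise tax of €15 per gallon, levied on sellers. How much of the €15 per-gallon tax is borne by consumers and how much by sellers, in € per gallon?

Consumers bear €4 per gallon; sellers bear €11 per gallon.

Without the tax, 353 − 5.5P = 2P + 233 gives 7.5P = 120, so P* = €16 and Q* = 265.
With the tax collected from sellers, supply shifts: Qs = 2(P − 15) + 233.
New equilibrium: consumers pay €20, sellers receive €5, Q = 243. (Wedge: Pb − Ps = 15.)
Burden on consumers: €4; on sellers: €11. (They sum to €15.)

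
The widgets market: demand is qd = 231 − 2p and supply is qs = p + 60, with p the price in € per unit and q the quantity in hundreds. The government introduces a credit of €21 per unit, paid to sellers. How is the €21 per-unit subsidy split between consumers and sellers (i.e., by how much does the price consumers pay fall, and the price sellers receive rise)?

Consumers gain €7 per unit; sellers gain €14 per unit.

Without the subsidy, 231 − 2p = p + 60 gives 3p = 171, so p* = €57 and q* = 117.
With a per-unit subsidy paid to sellers, each receives p + 21 per unit sold, so supply becomes qs = (p + 21) + 60.
Solving gives q = 131 with consumers paying €50 and sellers receiving €71 (the €21 wedge).
Gain to consumers: €7; to sellers: €14. (They sum to €21.)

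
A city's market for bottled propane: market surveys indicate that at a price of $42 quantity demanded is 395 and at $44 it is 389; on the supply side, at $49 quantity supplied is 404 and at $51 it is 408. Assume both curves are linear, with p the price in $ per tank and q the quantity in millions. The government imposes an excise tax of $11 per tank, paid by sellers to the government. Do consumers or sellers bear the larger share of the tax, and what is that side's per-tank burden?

Demand slope: (389 − 395)/(44 − 42) = -3, so qd = 521 − 3p.
Supply slope: (408 − 404)/(51 − 49) = 2, so qs = 2p + 306.
Before the tax: set 521 − 3p = 2p + 306 → p* = $43, q* = 392.
With the tax collected from sellers, supply shifts: qs = 2(p − 11) + 306.
New equilibrium: consumers pay $47.4, sellers receive $36.4, q = 378.8. (Wedge: pb − ps = 11.)
Per-tank burden: consumers $4.4, sellers $6.6.
Sellers take the larger share because supply is less price-elastic here (demand slope 3 vs supply slope 2).
The less price-elastic side of the market bears the larger share of a per-unit tax.

Sellers bear the larger share: $6.6 per tank.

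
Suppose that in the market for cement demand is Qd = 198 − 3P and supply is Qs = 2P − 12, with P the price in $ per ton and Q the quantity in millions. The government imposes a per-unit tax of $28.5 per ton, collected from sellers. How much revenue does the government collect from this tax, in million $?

Without the tax, 198 − 3P = 2P − 12 gives 5P = 210, so P* = $42 and Q* = 72.
With the tax collected from sellers, supply shifts: Qs = 2(P − 28.5) − 12.
New equilibrium: consumers pay $53.4, sellers receive $24.9, Q = 37.8. (Wedge: Pb − Ps = 28.5.)
Revenue = t · Q = 28.5 · 37.8 = $1077.3.

Tax revenue = $1077.3 million.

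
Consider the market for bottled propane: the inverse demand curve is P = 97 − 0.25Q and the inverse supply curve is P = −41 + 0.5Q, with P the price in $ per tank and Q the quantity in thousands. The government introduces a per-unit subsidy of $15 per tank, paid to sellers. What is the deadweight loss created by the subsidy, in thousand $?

Deadweight loss = $150 thousand.

Inverting to Q(P) form: Qd = 388 − 4P; Qs = 2P + 82.
Before the subsidy: set 388 − 4P = 2P + 82 → P* = $51, Q* = 184.
With a per-unit subsidy paid to sellers, each receives P + 15 per unit sold, so supply becomes Qs = 2(P + 15) + 82.
New equilibrium: buyers pay $46, sellers receive $61, Q = 204. (Wedge: Pb − Ps = −15.)
Quantity rises by |ΔQ| = |184 − 204| = 20.
DWL = ½ · t · |ΔQ| = ½ · 15 · 20 = $150.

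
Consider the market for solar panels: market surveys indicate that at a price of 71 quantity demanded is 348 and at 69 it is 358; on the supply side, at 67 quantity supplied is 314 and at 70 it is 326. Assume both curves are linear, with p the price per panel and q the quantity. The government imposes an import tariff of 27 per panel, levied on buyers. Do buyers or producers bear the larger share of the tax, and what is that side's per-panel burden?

Demand slope: (358 − 348)/(69 − 71) = -5, so qd = 703 − 5p.
Supply slope: (326 − 314)/(70 − 67) = 4, so qs = 4p + 46.
Without the tax, 703 − 5p = 4p + 46 gives 9p = 657, so p* = 73 and q* = 338.
With the tax collected from buyers, demand (in seller-price terms) shifts: qd = 703 − 5(p + 27).
New equilibrium: buyers pay 85, producers receive 58, q = 278. (Wedge: pb − ps = 27.)
Per-panel burden: buyers 12, producers 15.
Producers take the larger share because supply is less price-elastic here (demand slope 5 vs supply slope 4).

Producers bear the larger share: 15 per panel.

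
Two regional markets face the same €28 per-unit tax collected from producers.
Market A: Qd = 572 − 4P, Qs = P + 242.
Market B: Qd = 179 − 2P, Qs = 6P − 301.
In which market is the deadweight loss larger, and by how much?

Market A: pre-tax P* = €66, Q* = 308; post-tax Q = 285.6; deadweight loss = €313.6.
Market B: pre-tax P* = €60, Q* = 59; post-tax Q = 17; deadweight loss = €588.
Difference: €313.6 vs €588 → market B is larger by €274.4.

Market B, by €274.4.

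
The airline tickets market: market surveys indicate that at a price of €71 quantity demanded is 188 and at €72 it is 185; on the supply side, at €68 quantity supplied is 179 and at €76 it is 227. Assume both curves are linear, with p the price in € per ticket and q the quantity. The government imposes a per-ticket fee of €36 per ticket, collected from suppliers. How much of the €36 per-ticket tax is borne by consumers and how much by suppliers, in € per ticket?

Consumers bear €24 per ticket; suppliers bear €12 per ticket.

Demand slope: (185 − 188)/(72 − 71) = -3, so qd = 401 − 3p.
Supply slope: (227 − 179)/(76 − 68) = 6, so qs = 6p − 229.
Without the tax, 401 − 3p = 6p − 229 gives 9p = 630, so p* = €70 and q* = 191.
With the tax collected from suppliers, supply shifts: qs = 6(p − 36) − 229.
New equilibrium: consumers pay €94, suppliers receive €58, q = 119. (Wedge: pb − ps = 36.)
Burden on consumers: €24; on suppliers: €12. (They sum to €36.)
The less price-elastic side of the market bears the larger share of a per-unit tax.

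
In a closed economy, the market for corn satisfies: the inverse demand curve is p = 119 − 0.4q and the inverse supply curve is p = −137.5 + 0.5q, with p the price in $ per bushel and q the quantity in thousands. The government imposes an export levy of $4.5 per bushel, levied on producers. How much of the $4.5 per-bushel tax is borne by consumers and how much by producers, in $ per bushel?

Rewrite in direct form: qd = 297.5 − 2.5p and qs = 2p + 275.
Without the tax, 297.5 − 2.5p = 2p + 275 gives 4.5p = 22.5, so p* = $5 and q* = 285.
With the tax collected from producers, supply shifts: qs = 2(p − 4.5) + 275.
Solving gives q = 280 with consumers paying $7 and producers receiving $2.5 (the $4.5 wedge).
Burden on consumers: $2; on producers: $2.5. (They sum to $4.5.)
The less price-elastic side of the market bears the larger share of a per-unit tax.

Consumers bear $2 per bushel; producers bear $2.5 per bushel.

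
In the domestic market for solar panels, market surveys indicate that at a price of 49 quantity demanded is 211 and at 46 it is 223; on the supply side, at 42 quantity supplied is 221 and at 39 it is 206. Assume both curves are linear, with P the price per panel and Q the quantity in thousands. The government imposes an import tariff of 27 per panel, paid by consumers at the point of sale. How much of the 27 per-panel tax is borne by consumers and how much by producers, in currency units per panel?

Demand slope: (223 − 211)/(46 − 49) = -4, so Qd = 407 − 4P.
Supply slope: (206 − 221)/(39 − 42) = 5, so Qs = 5P + 11.
Before the tax: set 407 − 4P = 5P + 11 → P* = 44, Q* = 231.
With the tax collected from consumers, demand (in seller-price terms) shifts: Qd = 407 − 4(P + 27).
New equilibrium: consumers pay 59, producers receive 32, Q = 171. (Wedge: Pb − Ps = 27.)
Burden on consumers: 15; on producers: 12. (They sum to 27.)
The less price-elastic side of the market bears the larger share of a per-unit tax.

Consumers bear 15 per panel; producers bear 12 per panel.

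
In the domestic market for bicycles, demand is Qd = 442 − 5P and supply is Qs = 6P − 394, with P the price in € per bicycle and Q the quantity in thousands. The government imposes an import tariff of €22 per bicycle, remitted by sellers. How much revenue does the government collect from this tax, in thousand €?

Before the tax: set 442 − 5P = 6P − 394 → P* = €76, Q* = 62.
With the tax collected from sellers, supply shifts: Qs = 6(P − 22) − 394.
Solving gives Q = 2 with consumers paying €88 and sellers receiving €66 (the €22 wedge).
Revenue = t · Q = 22 · 2 = €44.

Tax revenue = €44 thousand.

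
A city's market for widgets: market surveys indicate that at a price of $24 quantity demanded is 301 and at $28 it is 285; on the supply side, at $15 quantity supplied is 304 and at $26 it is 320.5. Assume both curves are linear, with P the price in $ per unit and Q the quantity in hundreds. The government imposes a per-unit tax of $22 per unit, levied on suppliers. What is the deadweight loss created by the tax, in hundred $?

Demand slope: (285 − 301)/(28 − 24) = -4, so Qd = 397 − 4P.
Supply slope: (320.5 − 304)/(26 − 15) = 1.5, so Qs = 1.5P + 281.5.
Before the tax: set 397 − 4P = 1.5P + 281.5 → P* = $21, Q* = 313.
With the tax collected from suppliers, supply shifts: Qs = 1.5(P − 22) + 281.5.
Solving gives Q = 289 with buyers paying $27 and suppliers receiving $5 (the $22 wedge).
Quantity falls by |ΔQ| = |313 − 289| = 24.
DWL = ½ · t · |ΔQ| = ½ · 22 · 24 = $264.

Deadweight loss = $264 hundred.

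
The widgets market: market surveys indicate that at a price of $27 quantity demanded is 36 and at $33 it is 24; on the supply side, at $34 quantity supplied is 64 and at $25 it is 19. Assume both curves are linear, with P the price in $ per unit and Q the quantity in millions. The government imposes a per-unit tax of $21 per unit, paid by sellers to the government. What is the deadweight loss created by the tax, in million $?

Deadweight loss = $315 million.

Demand slope: (24 − 36)/(33 − 27) = -2, so Qd = 90 − 2P.
Supply slope: (19 − 64)/(25 − 34) = 5, so Qs = 5P − 106.
Without the tax, 90 − 2P = 5P − 106 gives 7P = 196, so P* = $28 and Q* = 34.
With the tax collected from sellers, supply shifts: Qs = 5(P − 21) − 106.
Solving gives Q = 4 with consumers paying $43 and sellers receiving $22 (the $21 wedge).
Quantity falls by |ΔQ| = |34 − 4| = 30.
DWL = ½ · t · |ΔQ| = ½ · 21 · 30 = $315.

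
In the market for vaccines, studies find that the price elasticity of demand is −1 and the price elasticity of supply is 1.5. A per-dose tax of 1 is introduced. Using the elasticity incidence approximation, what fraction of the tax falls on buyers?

Incidence ratio: buyers' share ≈ εs / (εs + |εd|) = 1.5 / (1.5 + 1) = 0.6.
Supply is the more elastic side, so buyers bear the larger share.

Buyers' share ≈ 0.6.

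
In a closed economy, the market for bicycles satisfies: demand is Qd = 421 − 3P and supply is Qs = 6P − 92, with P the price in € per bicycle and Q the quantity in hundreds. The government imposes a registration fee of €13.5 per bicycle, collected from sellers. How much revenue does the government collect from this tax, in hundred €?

Before the tax: set 421 − 3P = 6P − 92 → P* = €57, Q* = 250.
With the tax collected from sellers, supply shifts: Qs = 6(P − 13.5) − 92.
New equilibrium: consumers pay €66, sellers receive €52.5, Q = 223. (Wedge: Pb − Ps = 13.5.)
Revenue = t · Q = 13.5 · 223 = €3010.5.

Tax revenue = €3010.5 hundred.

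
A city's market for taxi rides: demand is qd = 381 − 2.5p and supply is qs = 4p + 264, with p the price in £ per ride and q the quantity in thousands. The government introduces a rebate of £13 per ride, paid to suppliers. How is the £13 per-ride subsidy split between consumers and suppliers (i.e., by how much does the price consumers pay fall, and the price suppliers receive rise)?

Consumers gain £8 per ride; suppliers gain £5 per ride.

Before the subsidy: set 381 − 2.5p = 4p + 264 → p* = £18, q* = 336.
With a per-unit subsidy paid to suppliers, each receives p + 13 per unit sold, so supply becomes qs = 4(p + 13) + 264.
Solving gives q = 356 with consumers paying £10 and suppliers receiving £23 (the £13 wedge).
Gain to consumers: £8; to suppliers: £5. (They sum to £13.)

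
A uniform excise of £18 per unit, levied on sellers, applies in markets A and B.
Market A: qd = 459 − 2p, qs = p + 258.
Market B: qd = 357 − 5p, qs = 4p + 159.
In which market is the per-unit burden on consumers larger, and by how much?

Market A: pre-tax p* = £67, q* = 325; post-tax q = 313; per-unit burden on consumers = £6.
Market B: pre-tax p* = £22, q* = 247; post-tax q = 207; per-unit burden on consumers = £8.
Difference: £6 vs £8 → market B is larger by £2.

Market B, by £2.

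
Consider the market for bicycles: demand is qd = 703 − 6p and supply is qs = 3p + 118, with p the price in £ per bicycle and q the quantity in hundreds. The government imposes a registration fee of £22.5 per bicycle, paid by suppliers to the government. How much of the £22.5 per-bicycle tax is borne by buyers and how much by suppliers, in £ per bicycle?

Buyers bear £7.5 per bicycle; suppliers bear £15 per bicycle.

Without the tax, 703 − 6p = 3p + 118 gives 9p = 585, so p* = £65 and q* = 313.
With the tax collected from suppliers, supply shifts: qs = 3(p − 22.5) + 118.
New equilibrium: buyers pay £72.5, suppliers receive £50, q = 268. (Wedge: pb − ps = 22.5.)
Burden on buyers: £7.5; on suppliers: £15. (They sum to £22.5.)
The less price-elastic side of the market bears the larger share of a per-unit tax.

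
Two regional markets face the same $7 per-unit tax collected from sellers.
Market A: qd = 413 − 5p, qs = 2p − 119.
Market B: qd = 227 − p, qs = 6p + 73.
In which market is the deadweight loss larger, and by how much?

Market A, by $14.

Market A: pre-tax p* = $76, q* = 33; post-tax q = 23; deadweight loss = $35.
Market B: pre-tax p* = $22, q* = 205; post-tax q = 199; deadweight loss = $21.
Difference: $35 vs $21 → market A is larger by $14.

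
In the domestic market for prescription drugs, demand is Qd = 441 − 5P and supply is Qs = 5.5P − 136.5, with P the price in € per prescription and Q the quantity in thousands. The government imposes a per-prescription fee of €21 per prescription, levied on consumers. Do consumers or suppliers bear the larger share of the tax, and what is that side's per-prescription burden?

Consumers bear the larger share: €11 per prescription.

Without the tax, 441 − 5P = 5.5P − 136.5 gives 10.5P = 577.5, so P* = €55 and Q* = 166.
With the tax collected from consumers, demand (in seller-price terms) shifts: Qd = 441 − 5(P + 21).
New equilibrium: consumers pay €66, suppliers receive €45, Q = 111. (Wedge: Pb − Ps = 21.)
Per-prescription burden: consumers €11, suppliers €10.
Consumers take the larger share because demand is less price-elastic here (demand slope 5 vs supply slope 5.5).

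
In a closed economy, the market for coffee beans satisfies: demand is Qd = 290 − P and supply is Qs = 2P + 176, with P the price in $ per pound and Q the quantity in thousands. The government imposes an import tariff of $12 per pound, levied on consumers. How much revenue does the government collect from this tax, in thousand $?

Before the tax: set 290 − P = 2P + 176 → P* = $38, Q* = 252.
With the tax collected from consumers, demand (in seller-price terms) shifts: Qd = 290 − (P + 12).
Solving gives Q = 244 with consumers paying $46 and sellers receiving $34 (the $12 wedge).
Revenue = t · Q = 12 · 244 = $2928.

Tax revenue = $2928 thousand.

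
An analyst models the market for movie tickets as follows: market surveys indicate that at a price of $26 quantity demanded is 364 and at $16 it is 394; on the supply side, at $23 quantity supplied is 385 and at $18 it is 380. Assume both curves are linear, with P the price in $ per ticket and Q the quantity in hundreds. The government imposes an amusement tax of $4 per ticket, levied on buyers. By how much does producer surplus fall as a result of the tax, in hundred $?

Demand slope: (394 − 364)/(16 − 26) = -3, so Qd = 442 − 3P.
Supply slope: (380 − 385)/(18 − 23) = 1, so Qs = P + 362.
Without the tax, 442 − 3P = P + 362 gives 4P = 80, so P* = $20 and Q* = 382.
With the tax collected from buyers, demand (in seller-price terms) shifts: Qd = 442 − 3(P + 4).
New equilibrium: buyers pay $21, producers receive $17, Q = 379. (Wedge: Pb − Ps = 4.)
ΔPS is the trapezoid between Q = 379 and Q = 382 of height $3: ½ · (382 + 379) · 3 = $1141.5.

Producer surplus falls by $1141.5 hundred.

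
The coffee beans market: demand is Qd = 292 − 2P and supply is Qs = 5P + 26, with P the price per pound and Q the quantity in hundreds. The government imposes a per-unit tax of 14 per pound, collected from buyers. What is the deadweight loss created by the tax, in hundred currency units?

Deadweight loss = 140 hundred.

Before the tax: set 292 − 2P = 5P + 26 → P* = 38, Q* = 216.
With the tax collected from buyers, demand (in seller-price terms) shifts: Qd = 292 − 2(P + 14).
Solving gives Q = 196 with buyers paying 48 and sellers receiving 34 (the 14 wedge).
Quantity falls by |ΔQ| = |216 − 196| = 20.
DWL = ½ · t · |ΔQ| = ½ · 14 · 20 = 140.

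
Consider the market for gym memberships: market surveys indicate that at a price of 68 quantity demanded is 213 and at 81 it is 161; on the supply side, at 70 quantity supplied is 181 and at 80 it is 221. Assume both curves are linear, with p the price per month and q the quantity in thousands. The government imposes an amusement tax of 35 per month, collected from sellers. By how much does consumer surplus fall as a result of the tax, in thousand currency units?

Demand slope: (161 − 213)/(81 − 68) = -4, so qd = 485 − 4p.
Supply slope: (221 − 181)/(80 − 70) = 4, so qs = 4p − 99.
Before the tax: set 485 − 4p = 4p − 99 → p* = 73, q* = 193.
With the tax collected from sellers, supply shifts: qs = 4(p − 35) − 99.
Solving gives q = 123 with consumers paying 90.5 and sellers receiving 55.5 (the 35 wedge).
ΔCS is the trapezoid between Q = 123 and Q = 193 of height 17.5: ½ · (193 + 123) · 17.5 = 2765.

Consumer surplus falls by 2765 thousand.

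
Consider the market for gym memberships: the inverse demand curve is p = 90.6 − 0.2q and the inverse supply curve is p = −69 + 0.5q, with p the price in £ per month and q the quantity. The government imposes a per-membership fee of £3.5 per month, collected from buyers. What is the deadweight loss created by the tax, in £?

Deadweight loss = £8.75.

Rewrite in direct form: qd = 453 − 5p and qs = 2p + 138.
Without the tax, 453 − 5p = 2p + 138 gives 7p = 315, so p* = £45 and q* = 228.
With the tax collected from buyers, demand (in seller-price terms) shifts: qd = 453 − 5(p + 3.5).
New equilibrium: buyers pay £46, sellers receive £42.5, q = 223. (Wedge: pb − ps = 3.5.)
Quantity falls by |ΔQ| = |228 − 223| = 5.
DWL = ½ · t · |ΔQ| = ½ · 3.5 · 5 = £8.75.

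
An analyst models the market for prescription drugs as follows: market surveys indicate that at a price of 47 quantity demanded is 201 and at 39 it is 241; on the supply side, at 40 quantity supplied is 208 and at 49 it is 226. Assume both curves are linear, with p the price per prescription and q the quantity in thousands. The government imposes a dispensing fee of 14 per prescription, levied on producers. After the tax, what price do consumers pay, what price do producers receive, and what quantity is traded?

Demand slope: (241 − 201)/(39 − 47) = -5, so qd = 436 − 5p.
Supply slope: (226 − 208)/(49 − 40) = 2, so qs = 2p + 128.
Before the tax: set 436 − 5p = 2p + 128 → p* = 44, q* = 216.
With the tax collected from producers, supply shifts: qs = 2(p − 14) + 128.
Solving gives q = 196 with consumers paying 48 and producers receiving 34 (the 14 wedge).

Consumers pay 48; producers receive 34; quantity = 196.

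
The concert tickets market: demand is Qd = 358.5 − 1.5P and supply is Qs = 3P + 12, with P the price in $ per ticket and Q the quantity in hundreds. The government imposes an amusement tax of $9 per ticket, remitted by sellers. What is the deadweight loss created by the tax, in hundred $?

Before the tax: set 358.5 − 1.5P = 3P + 12 → P* = $77, Q* = 243.
With the tax collected from sellers, supply shifts: Qs = 3(P − 9) + 12.
Solving gives Q = 234 with consumers paying $83 and sellers receiving $74 (the $9 wedge).
Quantity falls by |ΔQ| = |243 − 234| = 9.
DWL = ½ · t · |ΔQ| = ½ · 9 · 9 = $40.5.

Deadweight loss = $40.5 hundred.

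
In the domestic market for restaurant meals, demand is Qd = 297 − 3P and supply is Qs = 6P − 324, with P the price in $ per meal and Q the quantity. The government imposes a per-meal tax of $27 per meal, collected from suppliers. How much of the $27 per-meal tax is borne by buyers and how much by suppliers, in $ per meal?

Before the tax: set 297 − 3P = 6P − 324 → P* = $69, Q* = 90.
With the tax collected from suppliers, supply shifts: Qs = 6(P − 27) − 324.
Solving gives Q = 36 with buyers paying $87 and suppliers receiving $60 (the $27 wedge).
Burden on buyers: $18; on suppliers: $9. (They sum to $27.)
The less price-elastic side of the market bears the larger share of a per-unit tax.

Buyers bear $18 per meal; suppliers bear $9 per meal.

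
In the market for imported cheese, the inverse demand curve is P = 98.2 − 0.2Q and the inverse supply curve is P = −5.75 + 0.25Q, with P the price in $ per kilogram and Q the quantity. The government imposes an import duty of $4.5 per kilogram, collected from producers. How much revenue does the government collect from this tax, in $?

Tax revenue = $994.5.

Inverting to Q(P) form: Qd = 491 − 5P; Qs = 4P + 23.
Before the tax: set 491 − 5P = 4P + 23 → P* = $52, Q* = 231.
With the tax collected from producers, supply shifts: Qs = 4(P − 4.5) + 23.
New equilibrium: consumers pay $54, producers receive $49.5, Q = 221. (Wedge: Pb − Ps = 4.5.)
Revenue = t · Q = 4.5 · 221 = $994.5.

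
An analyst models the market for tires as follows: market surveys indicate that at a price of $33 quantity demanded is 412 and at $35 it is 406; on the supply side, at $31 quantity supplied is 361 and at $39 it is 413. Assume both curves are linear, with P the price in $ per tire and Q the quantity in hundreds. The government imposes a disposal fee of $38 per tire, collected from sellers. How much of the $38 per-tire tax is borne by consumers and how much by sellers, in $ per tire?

Demand slope: (406 − 412)/(35 − 33) = -3, so Qd = 511 − 3P.
Supply slope: (413 − 361)/(39 − 31) = 6.5, so Qs = 6.5P + 159.5.
Before the tax: set 511 − 3P = 6.5P + 159.5 → P* = $37, Q* = 400.
With the tax collected from sellers, supply shifts: Qs = 6.5(P − 38) + 159.5.
Solving gives Q = 322 with consumers paying $63 and sellers receiving $25 (the $38 wedge).
Burden on consumers: $26; on sellers: $12. (They sum to $38.)
The less price-elastic side of the market bears the larger share of a per-unit tax.

Consumers bear $26 per tire; sellers bear $12 per tire.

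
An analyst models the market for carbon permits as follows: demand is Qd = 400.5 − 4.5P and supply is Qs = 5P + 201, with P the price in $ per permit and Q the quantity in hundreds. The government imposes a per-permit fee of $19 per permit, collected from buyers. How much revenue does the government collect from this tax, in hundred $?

Before the tax: set 400.5 − 4.5P = 5P + 201 → P* = $21, Q* = 306.
With the tax collected from buyers, demand (in seller-price terms) shifts: Qd = 400.5 − 4.5(P + 19).
New equilibrium: buyers pay $31, sellers receive $12, Q = 261. (Wedge: Pb − Ps = 19.)
Revenue = t · Q = 19 · 261 = $4959.

Tax revenue = $4959 hundred.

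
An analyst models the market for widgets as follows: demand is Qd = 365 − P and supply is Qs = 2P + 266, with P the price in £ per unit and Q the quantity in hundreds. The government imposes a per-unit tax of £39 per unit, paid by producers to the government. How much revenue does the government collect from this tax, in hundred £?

Before the tax: set 365 − P = 2P + 266 → P* = £33, Q* = 332.
With the tax collected from producers, supply shifts: Qs = 2(P − 39) + 266.
New equilibrium: buyers pay £59, producers receive £20, Q = 306. (Wedge: Pb − Ps = 39.)
Revenue = t · Q = 39 · 306 = £11934.

Tax revenue = £11934 hundred.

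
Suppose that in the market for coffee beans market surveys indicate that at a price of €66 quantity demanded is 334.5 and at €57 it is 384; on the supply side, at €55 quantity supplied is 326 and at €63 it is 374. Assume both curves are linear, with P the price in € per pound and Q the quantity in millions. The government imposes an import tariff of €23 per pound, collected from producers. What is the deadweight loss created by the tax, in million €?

Deadweight loss = €759 million.

Demand slope: (384 − 334.5)/(57 − 66) = -5.5, so Qd = 697.5 − 5.5P.
Supply slope: (374 − 326)/(63 − 55) = 6, so Qs = 6P − 4.
Before the tax: set 697.5 − 5.5P = 6P − 4 → P* = €61, Q* = 362.
With the tax collected from producers, supply shifts: Qs = 6(P − 23) − 4.
Solving gives Q = 296 with consumers paying €73 and producers receiving €50 (the €23 wedge).
Quantity falls by |ΔQ| = |362 − 296| = 66.
DWL = ½ · t · |ΔQ| = ½ · 23 · 66 = €759.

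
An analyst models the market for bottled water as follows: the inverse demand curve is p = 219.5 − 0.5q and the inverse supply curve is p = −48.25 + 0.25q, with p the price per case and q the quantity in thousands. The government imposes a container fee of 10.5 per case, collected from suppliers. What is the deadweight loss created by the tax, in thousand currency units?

Deadweight loss = 73.5 thousand.

Rewrite in direct form: qd = 439 − 2p and qs = 4p + 193.
Before the tax: set 439 − 2p = 4p + 193 → p* = 41, q* = 357.
With the tax collected from suppliers, supply shifts: qs = 4(p − 10.5) + 193.
Solving gives q = 343 with consumers paying 48 and suppliers receiving 37.5 (the 10.5 wedge).
Quantity falls by |ΔQ| = |357 − 343| = 14.
DWL = ½ · t · |ΔQ| = ½ · 10.5 · 14 = 73.5.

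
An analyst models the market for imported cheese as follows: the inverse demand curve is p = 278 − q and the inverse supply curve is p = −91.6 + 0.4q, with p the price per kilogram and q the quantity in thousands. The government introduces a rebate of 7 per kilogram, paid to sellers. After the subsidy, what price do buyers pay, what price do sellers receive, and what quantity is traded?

Buyers pay 9; sellers receive 16; quantity = 269.

Inverting to q(p) form: qd = 278 − p; qs = 2.5p + 229.
Without the subsidy, 278 − p = 2.5p + 229 gives 3.5p = 49, so p* = 14 and q* = 264.
With a per-unit subsidy paid to sellers, each receives p + 7 per unit sold, so supply becomes qs = 2.5(p + 7) + 229.
New equilibrium: buyers pay 9, sellers receive 16, q = 269. (Wedge: pb − ps = −7.)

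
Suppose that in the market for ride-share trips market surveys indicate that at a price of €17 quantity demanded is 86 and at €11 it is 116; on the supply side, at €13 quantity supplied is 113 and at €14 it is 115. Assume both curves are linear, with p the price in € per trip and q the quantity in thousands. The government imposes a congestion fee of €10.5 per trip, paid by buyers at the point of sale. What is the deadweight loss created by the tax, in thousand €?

Demand slope: (116 − 86)/(11 − 17) = -5, so qd = 171 − 5p.
Supply slope: (115 − 113)/(14 − 13) = 2, so qs = 2p + 87.
Before the tax: set 171 − 5p = 2p + 87 → p* = €12, q* = 111.
With the tax collected from buyers, demand (in seller-price terms) shifts: qd = 171 − 5(p + 10.5).
New equilibrium: buyers pay €15, suppliers receive €4.5, q = 96. (Wedge: pb − ps = 10.5.)
Quantity falls by |ΔQ| = |111 − 96| = 15.
DWL = ½ · t · |ΔQ| = ½ · 10.5 · 15 = €78.75.

Deadweight loss = €78.75 thousand.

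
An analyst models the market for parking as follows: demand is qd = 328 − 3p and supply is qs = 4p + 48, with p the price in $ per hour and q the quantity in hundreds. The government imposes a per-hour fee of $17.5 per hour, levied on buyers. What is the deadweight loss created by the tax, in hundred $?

Deadweight loss = $262.5 hundred.

Without the tax, 328 − 3p = 4p + 48 gives 7p = 280, so p* = $40 and q* = 208.
With the tax collected from buyers, demand (in seller-price terms) shifts: qd = 328 − 3(p + 17.5).
New equilibrium: buyers pay $50, suppliers receive $32.5, q = 178. (Wedge: pb − ps = 17.5.)
Quantity falls by |ΔQ| = |208 − 178| = 30.
DWL = ½ · t · |ΔQ| = ½ · 17.5 · 30 = $262.5.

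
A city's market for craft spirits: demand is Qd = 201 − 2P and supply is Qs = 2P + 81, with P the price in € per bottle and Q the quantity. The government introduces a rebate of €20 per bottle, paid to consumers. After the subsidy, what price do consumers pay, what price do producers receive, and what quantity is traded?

Before the subsidy: set 201 − 2P = 2P + 81 → P* = €30, Q* = 141.
With a per-unit subsidy paid to consumers, each effectively pays P − 20, so demand becomes Qd = 201 − 2(P − 20).
New equilibrium: consumers pay €20, producers receive €40, Q = 161. (Wedge: Pb − Ps = −20.)

Consumers pay €20; producers receive €40; quantity = 161.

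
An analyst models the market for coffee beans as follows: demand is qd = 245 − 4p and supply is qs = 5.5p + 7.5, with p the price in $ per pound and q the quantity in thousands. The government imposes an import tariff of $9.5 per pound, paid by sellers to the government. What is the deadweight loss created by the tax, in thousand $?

Deadweight loss = $104.5 thousand.

Without the tax, 245 − 4p = 5.5p + 7.5 gives 9.5p = 237.5, so p* = $25 and q* = 145.
With the tax collected from sellers, supply shifts: qs = 5.5(p − 9.5) + 7.5.
Solving gives q = 123 with buyers paying $30.5 and sellers receiving $21 (the $9.5 wedge).
Quantity falls by |ΔQ| = |145 − 123| = 22.
DWL = ½ · t · |ΔQ| = ½ · 9.5 · 22 = $104.5.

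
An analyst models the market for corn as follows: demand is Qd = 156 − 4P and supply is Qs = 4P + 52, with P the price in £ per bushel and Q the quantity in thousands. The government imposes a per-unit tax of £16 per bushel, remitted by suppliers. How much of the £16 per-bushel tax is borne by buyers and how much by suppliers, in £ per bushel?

Buyers bear £8 per bushel; suppliers bear £8 per bushel.

Before the tax: set 156 − 4P = 4P + 52 → P* = £13, Q* = 104.
With the tax collected from suppliers, supply shifts: Qs = 4(P − 16) + 52.
Solving gives Q = 72 with buyers paying £21 and suppliers receiving £5 (the £16 wedge).
Burden on buyers: £8; on suppliers: £8. (They sum to £16.)
The less price-elastic side of the market bears the larger share of a per-unit tax.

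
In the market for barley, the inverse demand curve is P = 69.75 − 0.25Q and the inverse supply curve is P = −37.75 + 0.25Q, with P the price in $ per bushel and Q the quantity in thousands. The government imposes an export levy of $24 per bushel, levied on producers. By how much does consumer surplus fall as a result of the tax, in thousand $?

Inverting to Q(P) form: Qd = 279 − 4P; Qs = 4P + 151.
Before the tax: set 279 − 4P = 4P + 151 → P* = $16, Q* = 215.
With the tax collected from producers, supply shifts: Qs = 4(P − 24) + 151.
Solving gives Q = 167 with consumers paying $28 and producers receiving $4 (the $24 wedge).
ΔCS is the trapezoid between Q = 167 and Q = 215 of height $12: ½ · (215 + 167) · 12 = $2292.

Consumer surplus falls by $2292 thousand.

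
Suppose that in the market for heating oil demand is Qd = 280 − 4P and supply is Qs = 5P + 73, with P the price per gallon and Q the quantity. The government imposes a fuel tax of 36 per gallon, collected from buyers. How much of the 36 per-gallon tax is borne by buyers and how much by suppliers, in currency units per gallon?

Before the tax: set 280 − 4P = 5P + 73 → P* = 23, Q* = 188.
With the tax collected from buyers, demand (in seller-price terms) shifts: Qd = 280 − 4(P + 36).
New equilibrium: buyers pay 43, suppliers receive 7, Q = 108. (Wedge: Pb − Ps = 36.)
Burden on buyers: 20; on suppliers: 16. (They sum to 36.)

Buyers bear 20 per gallon; suppliers bear 16 per gallon.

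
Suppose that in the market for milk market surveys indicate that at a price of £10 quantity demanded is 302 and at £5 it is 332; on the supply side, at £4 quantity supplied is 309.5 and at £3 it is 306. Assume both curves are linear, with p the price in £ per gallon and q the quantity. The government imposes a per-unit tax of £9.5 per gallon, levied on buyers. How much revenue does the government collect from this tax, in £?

Tax revenue = £2840.5.

Demand slope: (332 − 302)/(5 − 10) = -6, so qd = 362 − 6p.
Supply slope: (306 − 309.5)/(3 − 4) = 3.5, so qs = 3.5p + 295.5.
Before the tax: set 362 − 6p = 3.5p + 295.5 → p* = £7, q* = 320.
With the tax collected from buyers, demand (in seller-price terms) shifts: qd = 362 − 6(p + 9.5).
Solving gives q = 299 with buyers paying £10.5 and producers receiving £1 (the £9.5 wedge).
Revenue = t · Q = 9.5 · 299 = £2840.5.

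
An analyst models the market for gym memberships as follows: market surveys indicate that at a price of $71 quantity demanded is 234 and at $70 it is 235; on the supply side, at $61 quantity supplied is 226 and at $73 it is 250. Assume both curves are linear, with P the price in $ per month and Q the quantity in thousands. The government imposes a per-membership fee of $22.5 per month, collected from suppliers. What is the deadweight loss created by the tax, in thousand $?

Deadweight loss = $168.75 thousand.

Demand slope: (235 − 234)/(70 − 71) = -1, so Qd = 305 − P.
Supply slope: (250 − 226)/(73 − 61) = 2, so Qs = 2P + 104.
Before the tax: set 305 − P = 2P + 104 → P* = $67, Q* = 238.
With the tax collected from suppliers, supply shifts: Qs = 2(P − 22.5) + 104.
New equilibrium: buyers pay $82, suppliers receive $59.5, Q = 223. (Wedge: Pb − Ps = 22.5.)
Quantity falls by |ΔQ| = |238 − 223| = 15.
DWL = ½ · t · |ΔQ| = ½ · 22.5 · 15 = $168.75.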